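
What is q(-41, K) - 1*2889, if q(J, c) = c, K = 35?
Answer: -2854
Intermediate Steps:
q(-41, K) - 1*2889 = 35 - 1*2889 = 35 - 2889 = -2854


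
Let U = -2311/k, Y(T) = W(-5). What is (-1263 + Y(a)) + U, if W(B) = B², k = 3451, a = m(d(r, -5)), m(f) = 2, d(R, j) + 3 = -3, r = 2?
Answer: -4274649/3451 ≈ -1238.7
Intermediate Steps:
d(R, j) = -6 (d(R, j) = -3 - 3 = -6)
a = 2
Y(T) = 25 (Y(T) = (-5)² = 25)
U = -2311/3451 ≈ -0.66966
(-1263 + Y(a)) + U = (-1263 + 25) - 2311/3451 = -1238 - 2311/3451 = -4274649/3451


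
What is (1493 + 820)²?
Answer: 5349969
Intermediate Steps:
(1493 + 820)² = 2313² = 5349969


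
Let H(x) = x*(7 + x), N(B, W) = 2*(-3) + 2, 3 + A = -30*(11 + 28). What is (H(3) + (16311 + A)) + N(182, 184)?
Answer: 15164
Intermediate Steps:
A = -1173 (A = -3 - 30*(11 + 28) = -3 - 30*39 = -3 - 1170 = -1173)
N(B, W) = -4 (N(B, W) = -6 + 2 = -4)
(H(3) + (16311 + A)) + N(182, 184) = (3*(7 + 3) + (16311 - 1173)) - 4 = (3*10 + 15138) - 4 = (30 + 15138) - 4 = 15168 - 4 = 15164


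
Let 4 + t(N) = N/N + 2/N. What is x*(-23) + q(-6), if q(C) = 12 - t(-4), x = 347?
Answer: -15931/2 ≈ -7965.5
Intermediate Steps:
t(N) = -3 + 2/N (t(N) = -4 + (N/N + 2/N) = -4 + (1 + 2/N) = -3 + 2/N)
q(C) = 31/2 (q(C) = 12 - (-3 + 2/(-4)) = 12 - (-3 + 2*(-¼)) = 12 - (-3 - ½) = 12 - 1*(-7/2) = 12 + 7/2 = 31/2)
x*(-23) + q(-6) = 347*(-23) + 31/2 = -7981 + 31/2 = -15931/2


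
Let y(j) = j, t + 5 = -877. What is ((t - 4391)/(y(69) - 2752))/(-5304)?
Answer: -5273/14230632 ≈ -0.00037054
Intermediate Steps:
t = -882 (t = -5 - 877 = -882)
((t - 4391)/(y(69) - 2752))/(-5304) = ((-882 - 4391)/(69 - 2752))/(-5304) = -5273/(-2683)*(-1/5304) = -5273*(-1/2683)*(-1/5304) = (5273/2683)*(-1/5304) = -5273/14230632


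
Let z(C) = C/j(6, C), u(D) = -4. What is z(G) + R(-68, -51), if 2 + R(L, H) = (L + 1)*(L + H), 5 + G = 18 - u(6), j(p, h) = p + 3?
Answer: 71756/9 ≈ 7972.9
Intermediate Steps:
j(p, h) = 3 + p
G = 17 (G = -5 + (18 - 1*(-4)) = -5 + (18 + 4) = -5 + 22 = 17)
z(C) = C/9 (z(C) = C/(3 + 6) = C/9)
R(L, H) = -2 + (1 + L)*(H + L) (R(L, H) = -2 + (L + 1)*(L + H) = -2 + (1 + L)*(H + L))
z(G) + R(-68, -51) = (1/9)*17 + (-2 - 51 - 68 + (-68)**2 - 51*(-68)) = 17/9 + (-2 - 51 - 68 + 4624 + 3468) = 17/9 + 7971 = 71756/9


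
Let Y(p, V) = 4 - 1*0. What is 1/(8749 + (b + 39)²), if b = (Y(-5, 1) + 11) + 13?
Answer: 1/13238 ≈ 7.5540e-5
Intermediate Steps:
Y(p, V) = 4 (Y(p, V) = 4 + 0 = 4)
b = 28 (b = (4 + 11) + 13 = 15 + 13 = 28)
1/(8749 + (b + 39)²) = 1/(8749 + (28 + 39)²) = 1/(8749 + 67²) = 1/(8749 + 4489) = 1/13238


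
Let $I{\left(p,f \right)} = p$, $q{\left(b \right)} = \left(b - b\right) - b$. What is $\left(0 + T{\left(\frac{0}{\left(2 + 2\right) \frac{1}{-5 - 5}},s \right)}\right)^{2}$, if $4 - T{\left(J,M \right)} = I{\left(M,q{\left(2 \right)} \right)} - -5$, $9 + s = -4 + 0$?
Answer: $144$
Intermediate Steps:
$q{\left(b \right)} = - b$ ($q{\left(b \right)} = 0 - b = - b$)
$s = -13$ ($s = -9 + \left(-4 + 0\right) = -9 - 4 = -13$)
$T{\left(J,M \right)} = -1 - M$ ($T{\left(J,M \right)} = 4 - \left(M - -5\right) = 4 - \left(M + 5\right) = 4 - \left(5 + M\right) = -1 - M$)
$\left(0 + T{\left(\frac{0}{\left(2 + 2\right) \frac{1}{-5 - 5}},s \right)}\right)^{2} = \left(0 - -12\right)^{2} = \left(0 + \left(-1 + 13\right)\right)^{2} = \left(0 + 12\right)^{2} = 12^{2} = 144$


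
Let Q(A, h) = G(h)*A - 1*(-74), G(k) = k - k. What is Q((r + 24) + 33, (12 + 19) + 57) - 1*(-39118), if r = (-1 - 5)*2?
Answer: 39192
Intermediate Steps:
r = -12 (r = -6*2 = -12)
G(k) = 0
Q(A, h) = 74 (Q(A, h) = 0*A - 1*(-74) = 0 + 74 = 74)
Q((r + 24) + 33, (12 + 19) + 57) - 1*(-39118) = 74 - 1*(-39118) = 74 + 39118 = 39192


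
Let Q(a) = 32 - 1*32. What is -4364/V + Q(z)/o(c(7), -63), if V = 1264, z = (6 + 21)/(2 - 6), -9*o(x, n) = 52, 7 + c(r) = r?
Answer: -1091/316 ≈ -3.4525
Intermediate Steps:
c(r) = -7 + r
o(x, n) = -52/9 (o(x, n) = -⅑*52 = -52/9)
z = -27/4 (z = 27/(-4) = 27*(-¼) = -27/4 ≈ -6.7500)
Q(a) = 0 (Q(a) = 32 - 32 = 0)
-4364/V + Q(z)/o(c(7), -63) = -4364/1264 + 0/(-52/9) = -4364*1/1264 + 0*(-9/52) = -1091/316 + 0 = -1091/316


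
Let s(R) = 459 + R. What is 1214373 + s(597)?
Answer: 1215429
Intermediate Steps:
1214373 + s(597) = 1214373 + (459 + 597) = 1214373 + 1056 = 1215429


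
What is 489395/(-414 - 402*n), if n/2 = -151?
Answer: 97879/24198 ≈ 4.0449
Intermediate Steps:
n = -302 (n = 2*(-151) = -302)
489395/(-414 - 402*n) = 489395/(-414 - 402*(-302)) = 489395/(-414 + 121404) = 489395/120990 = 489395*(1/120990) = 97879/24198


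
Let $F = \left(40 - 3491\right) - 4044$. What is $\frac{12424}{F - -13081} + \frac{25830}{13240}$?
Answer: $\frac{15439007}{3697932} \approx 4.175$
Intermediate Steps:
$F = -7495$ ($F = -3451 - 4044 = -7495$)
$\frac{12424}{F - -13081} + \frac{25830}{13240} = \frac{12424}{-7495 - -13081} + \frac{25830}{13240} = \frac{12424}{-7495 + 13081} + 25830 \cdot \frac{1}{13240} = \frac{12424}{5586} + \frac{2583}{1324} = 12424 \cdot \frac{1}{5586} + \frac{2583}{1324} = \frac{6212}{2793} + \frac{2583}{1324} = \frac{15439007}{3697932}$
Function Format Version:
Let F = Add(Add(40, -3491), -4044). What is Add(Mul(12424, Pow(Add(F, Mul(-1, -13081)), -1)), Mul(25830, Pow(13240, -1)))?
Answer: Rational(15439007, 3697932) ≈ 4.1750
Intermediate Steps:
F = -7495 (F = Add(-3451, -4044) = -7495)
Add(Mul(12424, Pow(Add(F, Mul(-1, -13081)), -1)), Mul(25830, Pow(13240, -1))) = Add(Mul(12424, Pow(Add(-7495, Mul(-1, -13081)), -1)), Mul(25830, Pow(13240, -1))) = Add(Mul(12424, Pow(Add(-7495, 13081), -1)), Mul(25830, Rational(1, 13240))) = Add(Mul(12424, Pow(5586, -1)), Rational(2583, 1324)) = Add(Mul(12424, Rational(1, 5586)), Rational(2583, 1324)) = Add(Rational(6212, 2793), Rational(2583, 1324)) = Rational(15439007, 3697932)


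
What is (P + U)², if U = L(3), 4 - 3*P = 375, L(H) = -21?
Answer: 188356/9 ≈ 20928.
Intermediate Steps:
P = -371/3 (P = 4/3 - ⅓*375 = 4/3 - 125 = -371/3 ≈ -123.67)
U = -21
(P + U)² = (-371/3 - 21)² = (-434/3)² = 188356/9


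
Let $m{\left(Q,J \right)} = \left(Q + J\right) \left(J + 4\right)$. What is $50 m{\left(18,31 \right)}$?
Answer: $85750$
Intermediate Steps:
$m{\left(Q,J \right)} = \left(4 + J\right) \left(J + Q\right)$ ($m{\left(Q,J \right)} = \left(J + Q\right) \left(4 + J\right) = \left(4 + J\right) \left(J + Q\right)$)
$50 m{\left(18,31 \right)} = 50 \left(31^{2} + 4 \cdot 31 + 4 \cdot 18 + 31 \cdot 18\right) = 50 \left(961 + 124 + 72 + 558\right) = 50 \cdot 1715 = 85750$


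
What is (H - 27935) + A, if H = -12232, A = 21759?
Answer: -18408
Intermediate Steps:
(H - 27935) + A = (-12232 - 27935) + 21759 = -40167 + 21759 = -18408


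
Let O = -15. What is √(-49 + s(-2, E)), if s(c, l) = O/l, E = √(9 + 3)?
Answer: √(-196 - 10*√3)/2 ≈ 7.3027*I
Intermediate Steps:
E = 2*√3 (E = √12 = 2*√3 ≈ 3.4641)
s(c, l) = -15/l
√(-49 + s(-2, E)) = √(-49 - 15*√3/6) = √(-49 - 5*√3/2)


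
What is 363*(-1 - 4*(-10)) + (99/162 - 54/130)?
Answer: 16563919/1170 ≈ 14157.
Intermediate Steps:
363*(-1 - 4*(-10)) + (99/162 - 54/130) = 363*(-1 + 40) + (99*(1/162) - 54*1/130) = 363*39 + (11/18 - 27/65) = 14157 + 229/1170 = 16563919/1170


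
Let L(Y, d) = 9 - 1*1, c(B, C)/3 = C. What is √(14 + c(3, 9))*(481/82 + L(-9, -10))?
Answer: 1137*√41/82 ≈ 88.785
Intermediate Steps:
c(B, C) = 3*C
L(Y, d) = 8 (L(Y, d) = 9 - 1 = 8)
√(14 + c(3, 9))*(481/82 + L(-9, -10)) = √(14 + 3*9)*(481/82 + 8) = √(14 + 27)*(481*(1/82) + 8) = √41*(481/82 + 8) = √41*(1137/82) = 1137*√41/82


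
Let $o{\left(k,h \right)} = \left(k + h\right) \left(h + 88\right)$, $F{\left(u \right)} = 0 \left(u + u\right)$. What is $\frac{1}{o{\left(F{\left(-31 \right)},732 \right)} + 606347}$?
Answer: $\frac{1}{1206587} \approx 8.2878 \cdot 10^{-7}$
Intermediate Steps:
$F{\left(u \right)} = 0$ ($F{\left(u \right)} = 0 \cdot 2 u = 0$)
$o{\left(k,h \right)} = \left(88 + h\right) \left(h + k\right)$ ($o{\left(k,h \right)} = \left(h + k\right) \left(88 + h\right) = \left(88 + h\right) \left(h + k\right)$)
$\frac{1}{o{\left(F{\left(-31 \right)},732 \right)} + 606347} = \frac{1}{\left(732^{2} + 88 \cdot 732 + 88 \cdot 0 + 732 \cdot 0\right) + 606347} = \frac{1}{\left(535824 + 64416 + 0 + 0\right) + 606347} = \frac{1}{600240 + 606347} = \frac{1}{1206587}$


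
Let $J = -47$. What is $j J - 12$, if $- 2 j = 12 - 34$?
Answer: $-529$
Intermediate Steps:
$j = 11$ ($j = - \frac{12 - 34}{2} = \left(- \frac{1}{2}\right) \left(-22\right) = 11$)
$j J - 12 = 11 \left(-47\right) - 12 = -517 - 12 = -529$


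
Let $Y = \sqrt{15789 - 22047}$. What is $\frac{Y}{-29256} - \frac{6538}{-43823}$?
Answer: $\frac{6538}{43823} - \frac{i \sqrt{6258}}{29256} \approx 0.14919 - 0.002704 i$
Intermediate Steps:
$Y = i \sqrt{6258}$ ($Y = \sqrt{-6258} = i \sqrt{6258} \approx 79.108 i$)
$\frac{Y}{-29256} - \frac{6538}{-43823} = \frac{i \sqrt{6258}}{-29256} - \frac{6538}{-43823} = i \sqrt{6258} \left(- \frac{1}{29256}\right) - - \frac{6538}{43823} = - \frac{i \sqrt{6258}}{29256} + \frac{6538}{43823} = \frac{6538}{43823} - \frac{i \sqrt{6258}}{29256}$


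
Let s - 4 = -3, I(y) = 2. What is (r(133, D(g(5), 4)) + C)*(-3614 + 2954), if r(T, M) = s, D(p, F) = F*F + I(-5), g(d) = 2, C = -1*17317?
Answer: 11428560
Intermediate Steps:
C = -17317
D(p, F) = 2 + F² (D(p, F) = F*F + 2 = F² + 2 = 2 + F²)
s = 1 (s = 4 - 3 = 1)
r(T, M) = 1
(r(133, D(g(5), 4)) + C)*(-3614 + 2954) = (1 - 17317)*(-3614 + 2954) = -17316*(-660) = 11428560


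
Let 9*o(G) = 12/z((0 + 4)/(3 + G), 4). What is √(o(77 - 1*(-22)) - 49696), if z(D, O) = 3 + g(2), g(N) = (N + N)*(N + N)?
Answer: 86*I*√21831/57 ≈ 222.93*I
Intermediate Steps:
g(N) = 4*N² (g(N) = (2*N)*(2*N) = 4*N²)
z(D, O) = 19 (z(D, O) = 3 + 4*2² = 3 + 4*4 = 3 + 16 = 19)
o(G) = 4/57 (o(G) = (12/19)/9 = (12*(1/19))/9 = (⅑)*(12/19) = 4/57)
√(o(77 - 1*(-22)) - 49696) = √(4/57 - 49696) = √(-2832668/57) = 86*I*√21831/57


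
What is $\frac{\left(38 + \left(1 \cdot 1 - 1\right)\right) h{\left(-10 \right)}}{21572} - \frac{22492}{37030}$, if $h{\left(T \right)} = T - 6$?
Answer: $- \frac{63463958}{99851395} \approx -0.63558$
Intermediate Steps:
$h{\left(T \right)} = -6 + T$ ($h{\left(T \right)} = T - 6 = -6 + T$)
$\frac{\left(38 + \left(1 \cdot 1 - 1\right)\right) h{\left(-10 \right)}}{21572} - \frac{22492}{37030} = \frac{\left(38 + \left(1 \cdot 1 - 1\right)\right) \left(-6 - 10\right)}{21572} - \frac{22492}{37030} = \left(38 + \left(1 - 1\right)\right) \left(-16\right) \frac{1}{21572} - \frac{11246}{18515} = \left(38 + 0\right) \left(-16\right) \frac{1}{21572} - \frac{11246}{18515} = 38 \left(-16\right) \frac{1}{21572} - \frac{11246}{18515} = \left(-608\right) \frac{1}{21572} - \frac{11246}{18515} = - \frac{152}{5393} - \frac{11246}{18515} = - \frac{63463958}{99851395}$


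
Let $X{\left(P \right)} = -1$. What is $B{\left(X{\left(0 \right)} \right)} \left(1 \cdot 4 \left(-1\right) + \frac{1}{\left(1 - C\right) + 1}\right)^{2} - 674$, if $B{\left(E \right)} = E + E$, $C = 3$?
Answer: $-724$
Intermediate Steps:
$B{\left(E \right)} = 2 E$
$B{\left(X{\left(0 \right)} \right)} \left(1 \cdot 4 \left(-1\right) + \frac{1}{\left(1 - C\right) + 1}\right)^{2} - 674 = 2 \left(-1\right) \left(1 \cdot 4 \left(-1\right) + \frac{1}{\left(1 - 3\right) + 1}\right)^{2} - 674 = - 2 \left(4 \left(-1\right) + \frac{1}{\left(1 - 3\right) + 1}\right)^{2} - 674 = - 2 \left(-4 + \frac{1}{-2 + 1}\right)^{2} - 674 = - 2 \left(-4 + \frac{1}{-1}\right)^{2} - 674 = - 2 \left(-4 - 1\right)^{2} - 674 = - 2 \left(-5\right)^{2} - 674 = \left(-2\right) 25 - 674 = -50 - 674 = -724$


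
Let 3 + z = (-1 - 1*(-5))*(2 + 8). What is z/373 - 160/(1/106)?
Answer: -6326043/373 ≈ -16960.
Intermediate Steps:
z = 37 (z = -3 + (-1 - 1*(-5))*(2 + 8) = -3 + (-1 + 5)*10 = -3 + 4*10 = -3 + 40 = 37)
z/373 - 160/(1/106) = 37/373 - 160/(1/106) = 37*(1/373) - 160/1/106 = 37/373 - 160*106 = 37/373 - 16960 = -6326043/373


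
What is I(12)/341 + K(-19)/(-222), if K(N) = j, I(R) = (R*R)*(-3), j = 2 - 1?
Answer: -96245/75702 ≈ -1.2714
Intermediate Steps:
j = 1
I(R) = -3*R² (I(R) = R²*(-3) = -3*R²)
K(N) = 1
I(12)/341 + K(-19)/(-222) = -3*12²/341 + 1/(-222) = -3*144*(1/341) + 1*(-1/222) = -432*1/341 - 1/222 = -432/341 - 1/222 = -96245/75702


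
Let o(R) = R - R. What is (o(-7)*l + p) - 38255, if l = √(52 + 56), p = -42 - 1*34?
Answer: -38331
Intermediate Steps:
o(R) = 0
p = -76 (p = -42 - 34 = -76)
l = 6*√3 (l = √108 = 6*√3 ≈ 10.392)
(o(-7)*l + p) - 38255 = (0*(6*√3) - 76) - 38255 = (0 - 76) - 38255 = -76 - 38255 = -38331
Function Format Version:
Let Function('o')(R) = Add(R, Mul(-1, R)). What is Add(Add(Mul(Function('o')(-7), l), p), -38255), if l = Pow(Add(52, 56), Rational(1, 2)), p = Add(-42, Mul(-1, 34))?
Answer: -38331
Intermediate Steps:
Function('o')(R) = 0
p = -76 (p = Add(-42, -34) = -76)
l = Mul(6, Pow(3, Rational(1, 2))) (l = Pow(108, Rational(1, 2)) = Mul(6, Pow(3, Rational(1, 2))) ≈ 10.392)
Add(Add(Mul(Function('o')(-7), l), p), -38255) = Add(Add(Mul(0, Mul(6, Pow(3, Rational(1, 2)))), -76), -38255) = Add(Add(0, -76), -38255) = Add(-76, -38255) = -38331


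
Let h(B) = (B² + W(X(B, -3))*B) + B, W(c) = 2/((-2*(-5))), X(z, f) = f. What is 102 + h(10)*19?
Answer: 2230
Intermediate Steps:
W(c) = ⅕ (W(c) = 2/10 = 2*(⅒) = ⅕)
h(B) = B² + 6*B/5 (h(B) = (B² + B/5) + B = B² + 6*B/5)
102 + h(10)*19 = 102 + ((⅕)*10*(6 + 5*10))*19 = 102 + ((⅕)*10*(6 + 50))*19 = 102 + ((⅕)*10*56)*19 = 102 + 112*19 = 102 + 2128 = 2230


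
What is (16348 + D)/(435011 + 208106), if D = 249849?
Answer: 266197/643117 ≈ 0.41392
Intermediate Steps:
(16348 + D)/(435011 + 208106) = (16348 + 249849)/(435011 + 208106) = 266197/643117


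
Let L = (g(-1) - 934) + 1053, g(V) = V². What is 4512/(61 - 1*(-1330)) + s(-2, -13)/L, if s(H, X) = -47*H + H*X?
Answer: 5903/1391 ≈ 4.2437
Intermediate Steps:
L = 120 (L = ((-1)² - 934) + 1053 = (1 - 934) + 1053 = -933 + 1053 = 120)
4512/(61 - 1*(-1330)) + s(-2, -13)/L = 4512/(61 - 1*(-1330)) - 2*(-47 - 13)/120 = 4512/(61 + 1330) - 2*(-60)*(1/120) = 4512/1391 + 120*(1/120) = 4512*(1/1391) + 1 = 4512/1391 + 1 = 5903/1391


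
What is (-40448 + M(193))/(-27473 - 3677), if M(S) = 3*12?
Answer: 20206/15575 ≈ 1.2973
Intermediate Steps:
M(S) = 36
(-40448 + M(193))/(-27473 - 3677) = (-40448 + 36)/(-27473 - 3677) = -40412/(-31150) = -40412*(-1/31150) = 20206/15575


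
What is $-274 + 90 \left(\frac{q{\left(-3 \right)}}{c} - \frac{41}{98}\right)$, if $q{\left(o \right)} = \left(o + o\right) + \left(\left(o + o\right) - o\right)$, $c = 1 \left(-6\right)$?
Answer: $- \frac{8656}{49} \approx -176.65$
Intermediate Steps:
$c = -6$
$q{\left(o \right)} = 3 o$ ($q{\left(o \right)} = 2 o + \left(2 o - o\right) = 2 o + o = 3 o$)
$-274 + 90 \left(\frac{q{\left(-3 \right)}}{c} - \frac{41}{98}\right) = -274 + 90 \left(\frac{3 \left(-3\right)}{-6} - \frac{41}{98}\right) = -274 + 90 \left(\left(-9\right) \left(- \frac{1}{6}\right) - \frac{41}{98}\right) = -274 + 90 \left(\frac{3}{2} - \frac{41}{98}\right) = -274 + 90 \cdot \frac{53}{49} = -274 + \frac{4770}{49} = - \frac{8656}{49}$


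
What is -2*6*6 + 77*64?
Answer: 4856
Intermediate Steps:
-2*6*6 + 77*64 = -12*6 + 4928 = -72 + 4928 = 4856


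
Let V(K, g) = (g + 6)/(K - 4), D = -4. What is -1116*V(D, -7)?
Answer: -279/2 ≈ -139.50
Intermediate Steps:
V(K, g) = (6 + g)/(-4 + K)
-1116*V(D, -7) = -1116*(6 - 7)/(-4 - 4) = -1116*(-1)/(-8) = -(-279)*(-1)/2 = -1116*1/8 = -279/2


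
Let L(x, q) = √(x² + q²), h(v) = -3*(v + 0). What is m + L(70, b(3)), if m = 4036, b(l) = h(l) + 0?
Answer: 4036 + √4981 ≈ 4106.6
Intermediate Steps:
h(v) = -3*v
b(l) = -3*l (b(l) = -3*l + 0 = -3*l)
L(x, q) = √(q² + x²)
m + L(70, b(3)) = 4036 + √((-3*3)² + 70²) = 4036 + √((-9)² + 4900) = 4036 + √(81 + 4900) = 4036 + √4981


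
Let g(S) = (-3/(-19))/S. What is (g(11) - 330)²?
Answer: 4756447089/43681 ≈ 1.0889e+5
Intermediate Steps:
g(S) = 3/(19*S) (g(S) = (-3*(-1/19))/S = 3/(19*S))
(g(11) - 330)² = ((3/19)/11 - 330)² = ((3/19)*(1/11) - 330)² = (3/209 - 330)² = (-68967/209)² = 4756447089/43681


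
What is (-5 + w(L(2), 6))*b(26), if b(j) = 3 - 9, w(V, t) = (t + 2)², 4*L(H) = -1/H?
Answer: -354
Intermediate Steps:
L(H) = -1/(4*H) (L(H) = (-1/H)/4 = -1/(4*H))
w(V, t) = (2 + t)²
b(j) = -6
(-5 + w(L(2), 6))*b(26) = (-5 + (2 + 6)²)*(-6) = (-5 + 8²)*(-6) = (-5 + 64)*(-6) = 59*(-6) = -354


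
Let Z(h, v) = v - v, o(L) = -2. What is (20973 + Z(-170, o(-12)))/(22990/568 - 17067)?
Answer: -5956332/4835533 ≈ -1.2318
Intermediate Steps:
Z(h, v) = 0
(20973 + Z(-170, o(-12)))/(22990/568 - 17067) = (20973 + 0)/(22990/568 - 17067) = 20973/(22990*(1/568) - 17067) = 20973/(11495/284 - 17067) = 20973/(-4835533/284) = 20973*(-284/4835533) = -5956332/4835533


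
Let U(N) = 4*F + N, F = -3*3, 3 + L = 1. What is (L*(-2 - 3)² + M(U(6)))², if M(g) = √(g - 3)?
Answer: (50 - I*√33)² ≈ 2467.0 - 574.46*I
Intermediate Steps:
L = -2 (L = -3 + 1 = -2)
F = -9
U(N) = -36 + N (U(N) = 4*(-9) + N = -36 + N)
M(g) = √(-3 + g)
(L*(-2 - 3)² + M(U(6)))² = (-2*(-2 - 3)² + √(-3 + (-36 + 6)))² = (-2*(-5)² + √(-3 - 30))² = (-2*25 + √(-33))² = (-50 + I*√33)²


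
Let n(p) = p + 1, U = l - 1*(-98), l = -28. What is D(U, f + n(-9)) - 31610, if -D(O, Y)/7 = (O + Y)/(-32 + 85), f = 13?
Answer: -1675855/53 ≈ -31620.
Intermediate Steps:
U = 70 (U = -28 - 1*(-98) = -28 + 98 = 70)
n(p) = 1 + p
D(O, Y) = -7*O/53 - 7*Y/53 (D(O, Y) = -7*(O + Y)/(-32 + 85) = -7*(O + Y)/53 = -7*(O/53 + Y/53) = -7*O/53 - 7*Y/53)
D(U, f + n(-9)) - 31610 = (-7/53*70 - 7*(13 + (1 - 9))/53) - 31610 = (-490/53 - 7*(13 - 8)/53) - 31610 = (-490/53 - 7/53*5) - 31610 = (-490/53 - 35/53) - 31610 = -525/53 - 31610 = -1675855/53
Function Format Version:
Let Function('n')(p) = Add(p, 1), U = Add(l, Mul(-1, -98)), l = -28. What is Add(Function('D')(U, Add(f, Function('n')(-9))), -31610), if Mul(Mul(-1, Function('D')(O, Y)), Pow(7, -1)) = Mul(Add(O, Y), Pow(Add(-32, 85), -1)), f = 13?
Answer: Rational(-1675855, 53) ≈ -31620.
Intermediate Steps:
U = 70 (U = Add(-28, Mul(-1, -98)) = Add(-28, 98) = 70)
Function('n')(p) = Add(1, p)
Function('D')(O, Y) = Add(Mul(Rational(-7, 53), O), Mul(Rational(-7, 53), Y)) (Function('D')(O, Y) = Mul(-7, Mul(Add(O, Y), Pow(Add(-32, 85), -1))) = Mul(-7, Mul(Add(O, Y), Pow(53, -1))) = Mul(-7, Mul(Add(O, Y), Rational(1, 53))) = Mul(-7, Add(Mul(Rational(1, 53), O), Mul(Rational(1, 53), Y))) = Add(Mul(Rational(-7, 53), O), Mul(Rational(-7, 53), Y)))
Add(Function('D')(U, Add(f, Function('n')(-9))), -31610) = Add(Add(Mul(Rational(-7, 53), 70), Mul(Rational(-7, 53), Add(13, Add(1, -9)))), -31610) = Add(Add(Rational(-490, 53), Mul(Rational(-7, 53), Add(13, -8))), -31610) = Add(Add(Rational(-490, 53), Mul(Rational(-7, 53), 5)), -31610) = Add(Add(Rational(-490, 53), Rational(-35, 53)), -31610) = Add(Rational(-525, 53), -31610) = Rational(-1675855, 53)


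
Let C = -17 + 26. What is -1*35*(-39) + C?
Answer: 1374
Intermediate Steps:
C = 9
-1*35*(-39) + C = -1*35*(-39) + 9 = -35*(-39) + 9 = 1365 + 9 = 1374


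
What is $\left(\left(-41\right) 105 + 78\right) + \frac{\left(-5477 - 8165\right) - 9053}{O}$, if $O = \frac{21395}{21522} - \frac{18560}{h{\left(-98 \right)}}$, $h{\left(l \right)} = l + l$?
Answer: $- \frac{90096411291}{20182087} \approx -4464.2$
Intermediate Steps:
$h{\left(l \right)} = 2 l$
$O = \frac{100910435}{1054578}$ ($O = \frac{21395}{21522} - \frac{18560}{2 \left(-98\right)} = 21395 \cdot \frac{1}{21522} - \frac{18560}{-196} = \frac{21395}{21522} - - \frac{4640}{49} = \frac{21395}{21522} + \frac{4640}{49} = \frac{100910435}{1054578} \approx 95.688$)
$\left(\left(-41\right) 105 + 78\right) + \frac{\left(-5477 - 8165\right) - 9053}{O} = \left(\left(-41\right) 105 + 78\right) + \frac{\left(-5477 - 8165\right) - 9053}{\frac{100910435}{1054578}} = \left(-4305 + 78\right) + \left(-13642 - 9053\right) \frac{1054578}{100910435} = -4227 - \frac{4786729542}{20182087} = - \frac{90096411291}{20182087}$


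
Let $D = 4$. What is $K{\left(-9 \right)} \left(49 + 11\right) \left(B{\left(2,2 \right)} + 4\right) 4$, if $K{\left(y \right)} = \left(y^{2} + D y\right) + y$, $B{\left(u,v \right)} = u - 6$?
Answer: $0$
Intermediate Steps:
$B{\left(u,v \right)} = -6 + u$ ($B{\left(u,v \right)} = u - 6 = -6 + u$)
$K{\left(y \right)} = y^{2} + 5 y$ ($K{\left(y \right)} = \left(y^{2} + 4 y\right) + y = y^{2} + 5 y$)
$K{\left(-9 \right)} \left(49 + 11\right) \left(B{\left(2,2 \right)} + 4\right) 4 = - 9 \left(5 - 9\right) \left(49 + 11\right) \left(\left(-6 + 2\right) + 4\right) 4 = \left(-9\right) \left(-4\right) 60 \left(-4 + 4\right) 4 = 36 \cdot 60 \cdot 0 \cdot 4 = 2160 \cdot 0 = 0$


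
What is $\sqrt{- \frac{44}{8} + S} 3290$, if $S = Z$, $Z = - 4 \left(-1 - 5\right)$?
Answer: $1645 \sqrt{74} \approx 14151.0$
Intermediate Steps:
$Z = 24$ ($Z = \left(-4\right) \left(-6\right) = 24$)
$S = 24$
$\sqrt{- \frac{44}{8} + S} 3290 = \sqrt{- \frac{44}{8} + 24} \cdot 3290 = \sqrt{\left(-44\right) \frac{1}{8} + 24} \cdot 3290 = \sqrt{- \frac{11}{2} + 24} \cdot 3290 = \sqrt{\frac{37}{2}} \cdot 3290 = \frac{\sqrt{74}}{2} \cdot 3290 = 1645 \sqrt{74}$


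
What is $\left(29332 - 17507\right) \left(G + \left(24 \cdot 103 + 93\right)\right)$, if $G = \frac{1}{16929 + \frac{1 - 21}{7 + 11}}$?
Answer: $\frac{4620977331300}{152351} \approx 3.0331 \cdot 10^{7}$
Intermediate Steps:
$G = \frac{9}{152351}$ ($G = \frac{1}{16929 + \frac{1}{18} \left(-20\right)} = \frac{1}{16929 - \frac{10}{9}} = \frac{1}{\frac{152351}{9}} = \frac{9}{152351} \approx 5.9074 \cdot 10^{-5}$)
$\left(29332 - 17507\right) \left(G + \left(24 \cdot 103 + 93\right)\right) = \left(29332 - 17507\right) \left(\frac{9}{152351} + \left(24 \cdot 103 + 93\right)\right) = 11825 \left(\frac{9}{152351} + \left(2472 + 93\right)\right) = 11825 \left(\frac{9}{152351} + 2565\right) = 11825 \cdot \frac{390780324}{152351} = \frac{4620977331300}{152351}$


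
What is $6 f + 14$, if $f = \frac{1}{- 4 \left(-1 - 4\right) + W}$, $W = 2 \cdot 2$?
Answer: $\frac{57}{4} \approx 14.25$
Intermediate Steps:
$W = 4$
$f = \frac{1}{24}$ ($f = \frac{1}{- 4 \left(-1 - 4\right) + 4} = \frac{1}{\left(-4\right) \left(-5\right) + 4} = \frac{1}{20 + 4} = \frac{1}{24} \approx 0.041667$)
$6 f + 14 = 6 \cdot \frac{1}{24} + 14 = \frac{1}{4} + 14 = \frac{57}{4}$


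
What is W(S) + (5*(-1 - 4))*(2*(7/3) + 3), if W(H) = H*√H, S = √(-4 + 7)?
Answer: -575/3 + 3^(¾) ≈ -189.39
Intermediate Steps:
S = √3 ≈ 1.7320
W(H) = H^(3/2)
W(S) + (5*(-1 - 4))*(2*(7/3) + 3) = (√3)^(3/2) + (5*(-1 - 4))*(2*(7/3) + 3) = 3^(¾) + (5*(-5))*(2*(7*(⅓)) + 3) = 3^(¾) - 25*(2*(7/3) + 3) = 3^(¾) - 25*(14/3 + 3) = 3^(¾) - 25*23/3 = 3^(¾) - 575/3 = -575/3 + 3^(¾)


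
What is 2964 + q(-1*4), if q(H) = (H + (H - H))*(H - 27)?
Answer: 3088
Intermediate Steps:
q(H) = H*(-27 + H) (q(H) = (H + 0)*(-27 + H) = H*(-27 + H))
2964 + q(-1*4) = 2964 + (-1*4)*(-27 - 1*4) = 2964 - 4*(-27 - 4) = 2964 - 4*(-31) = 2964 + 124 = 3088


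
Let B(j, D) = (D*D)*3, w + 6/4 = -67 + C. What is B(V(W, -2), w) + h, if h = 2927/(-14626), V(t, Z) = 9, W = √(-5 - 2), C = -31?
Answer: 868800485/29252 ≈ 29701.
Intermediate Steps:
W = I*√7 (W = √(-7) = I*√7 ≈ 2.6458*I)
w = -199/2 (w = -3/2 + (-67 - 31) = -3/2 - 98 = -199/2 ≈ -99.500)
B(j, D) = 3*D² (B(j, D) = D²*3 = 3*D²)
h = -2927/14626 (h = 2927*(-1/14626) = -2927/14626 ≈ -0.20012)
B(V(W, -2), w) + h = 3*(-199/2)² - 2927/14626 = 3*(39601/4) - 2927/14626 = 118803/4 - 2927/14626 = 868800485/29252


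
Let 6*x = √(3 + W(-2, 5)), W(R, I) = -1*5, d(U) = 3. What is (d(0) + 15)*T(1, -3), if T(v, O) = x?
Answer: 3*I*√2 ≈ 4.2426*I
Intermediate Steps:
W(R, I) = -5
x = I*√2/6 (x = √(3 - 5)/6 = √(-2)/6 = (I*√2)/6 = I*√2/6 ≈ 0.2357*I)
T(v, O) = I*√2/6
(d(0) + 15)*T(1, -3) = (3 + 15)*(I*√2/6) = 18*(I*√2/6) = 3*I*√2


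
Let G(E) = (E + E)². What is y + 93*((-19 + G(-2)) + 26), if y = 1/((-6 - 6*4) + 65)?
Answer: 74866/35 ≈ 2139.0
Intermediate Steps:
G(E) = 4*E² (G(E) = (2*E)² = 4*E²)
y = 1/35 (y = 1/((-6 - 24) + 65) = 1/(-30 + 65) = 1/35 ≈ 0.028571)
y + 93*((-19 + G(-2)) + 26) = 1/35 + 93*((-19 + 4*(-2)²) + 26) = 1/35 + 93*((-19 + 4*4) + 26) = 1/35 + 93*((-19 + 16) + 26) = 1/35 + 93*(-3 + 26) = 1/35 + 93*23 = 1/35 + 2139 = 74866/35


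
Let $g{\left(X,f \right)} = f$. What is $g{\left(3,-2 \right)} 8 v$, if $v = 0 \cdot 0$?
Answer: $0$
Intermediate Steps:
$v = 0$
$g{\left(3,-2 \right)} 8 v = \left(-2\right) 8 \cdot 0 = \left(-16\right) 0 = 0$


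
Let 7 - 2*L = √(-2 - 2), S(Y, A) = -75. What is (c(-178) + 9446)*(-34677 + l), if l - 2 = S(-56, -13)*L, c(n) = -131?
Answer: -650885625/2 + 698625*I ≈ -3.2544e+8 + 6.9863e+5*I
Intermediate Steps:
L = 7/2 - I (L = 7/2 - √(-2 - 2)/2 = 7/2 - I ≈ 3.5 - 1.0*I)
l = -521/2 + 75*I (l = 2 - 75*(7/2 - I) = 2 + (-525/2 + 75*I) = -521/2 + 75*I ≈ -260.5 + 75.0*I)
(c(-178) + 9446)*(-34677 + l) = (-131 + 9446)*(-34677 + (-521/2 + 75*I)) = 9315*(-69875/2 + 75*I) = -650885625/2 + 698625*I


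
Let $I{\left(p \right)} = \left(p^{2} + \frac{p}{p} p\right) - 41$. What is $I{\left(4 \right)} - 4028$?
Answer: $-4049$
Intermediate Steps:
$I{\left(p \right)} = -41 + p + p^{2}$ ($I{\left(p \right)} = \left(p^{2} + 1 p\right) - 41 = \left(p^{2} + p\right) - 41 = \left(p + p^{2}\right) - 41 = -41 + p + p^{2}$)
$I{\left(4 \right)} - 4028 = \left(-41 + 4 + 4^{2}\right) - 4028 = \left(-41 + 4 + 16\right) - 4028 = -21 - 4028 = -4049$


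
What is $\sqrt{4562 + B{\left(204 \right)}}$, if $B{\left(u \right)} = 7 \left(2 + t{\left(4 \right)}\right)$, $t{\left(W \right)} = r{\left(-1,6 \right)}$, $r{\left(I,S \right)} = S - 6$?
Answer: $4 \sqrt{286} \approx 67.646$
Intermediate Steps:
$r{\left(I,S \right)} = -6 + S$ ($r{\left(I,S \right)} = S - 6 = -6 + S$)
$t{\left(W \right)} = 0$ ($t{\left(W \right)} = -6 + 6 = 0$)
$B{\left(u \right)} = 14$ ($B{\left(u \right)} = 7 \left(2 + 0\right) = 7 \cdot 2 = 14$)
$\sqrt{4562 + B{\left(204 \right)}} = \sqrt{4562 + 14} = \sqrt{4576} = 4 \sqrt{286}$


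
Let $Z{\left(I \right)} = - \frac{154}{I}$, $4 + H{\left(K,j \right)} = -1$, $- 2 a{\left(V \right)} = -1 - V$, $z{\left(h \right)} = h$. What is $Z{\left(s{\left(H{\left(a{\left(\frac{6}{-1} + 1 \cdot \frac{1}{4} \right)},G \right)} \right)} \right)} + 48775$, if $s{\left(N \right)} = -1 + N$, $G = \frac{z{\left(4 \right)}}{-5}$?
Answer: $\frac{146402}{3} \approx 48801.0$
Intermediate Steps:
$a{\left(V \right)} = \frac{1}{2} + \frac{V}{2}$ ($a{\left(V \right)} = - \frac{-1 - V}{2} = \frac{1}{2} + \frac{V}{2}$)
$G = - \frac{4}{5}$ ($G = \frac{4}{-5} = 4 \left(- \frac{1}{5}\right) = - \frac{4}{5} \approx -0.8$)
$H{\left(K,j \right)} = -5$ ($H{\left(K,j \right)} = -4 - 1 = -5$)
$Z{\left(s{\left(H{\left(a{\left(\frac{6}{-1} + 1 \cdot \frac{1}{4} \right)},G \right)} \right)} \right)} + 48775 = - \frac{154}{-1 - 5} + 48775 = - \frac{154}{-6} + 48775 = \left(-154\right) \left(- \frac{1}{6}\right) + 48775 = \frac{77}{3} + 48775 = \frac{146402}{3}$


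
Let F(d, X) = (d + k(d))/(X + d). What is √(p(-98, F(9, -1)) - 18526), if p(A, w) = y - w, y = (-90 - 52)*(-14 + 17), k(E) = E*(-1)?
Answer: 2*I*√4738 ≈ 137.67*I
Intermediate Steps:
k(E) = -E
F(d, X) = 0 (F(d, X) = (d - d)/(X + d) = 0/(X + d) = 0)
y = -426 (y = -142*3 = -426)
p(A, w) = -426 - w
√(p(-98, F(9, -1)) - 18526) = √((-426 - 1*0) - 18526) = √((-426 + 0) - 18526) = √(-426 - 18526) = √(-18952) = 2*I*√4738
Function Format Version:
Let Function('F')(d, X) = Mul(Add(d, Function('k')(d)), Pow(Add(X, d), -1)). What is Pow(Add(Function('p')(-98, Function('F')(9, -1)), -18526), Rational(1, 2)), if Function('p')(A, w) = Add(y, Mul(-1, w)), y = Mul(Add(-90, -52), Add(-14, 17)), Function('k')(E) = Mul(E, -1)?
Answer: Mul(2, I, Pow(4738, Rational(1, 2))) ≈ Mul(137.67, I)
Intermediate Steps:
Function('k')(E) = Mul(-1, E)
Function('F')(d, X) = 0 (Function('F')(d, X) = Mul(Add(d, Mul(-1, d)), Pow(Add(X, d), -1)) = Mul(0, Pow(Add(X, d), -1)) = 0)
y = -426 (y = Mul(-142, 3) = -426)
Function('p')(A, w) = Add(-426, Mul(-1, w))
Pow(Add(Function('p')(-98, Function('F')(9, -1)), -18526), Rational(1, 2)) = Pow(Add(Add(-426, Mul(-1, 0)), -18526), Rational(1, 2)) = Pow(Add(Add(-426, 0), -18526), Rational(1, 2)) = Pow(Add(-426, -18526), Rational(1, 2)) = Pow(-18952, Rational(1, 2)) = Mul(2, I, Pow(4738, Rational(1, 2)))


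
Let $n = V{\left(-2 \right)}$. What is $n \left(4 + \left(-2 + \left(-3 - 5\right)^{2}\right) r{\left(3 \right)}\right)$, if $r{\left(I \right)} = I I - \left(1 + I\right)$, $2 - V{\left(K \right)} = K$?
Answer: $1256$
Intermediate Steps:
$V{\left(K \right)} = 2 - K$
$n = 4$ ($n = 2 - -2 = 2 + 2 = 4$)
$r{\left(I \right)} = -1 + I^{2} - I$ ($r{\left(I \right)} = I^{2} - \left(1 + I\right) = -1 + I^{2} - I$)
$n \left(4 + \left(-2 + \left(-3 - 5\right)^{2}\right) r{\left(3 \right)}\right) = 4 \left(4 + \left(-2 + \left(-3 - 5\right)^{2}\right) \left(-1 + 3^{2} - 3\right)\right) = 4 \left(4 + \left(-2 + \left(-8\right)^{2}\right) \left(-1 + 9 - 3\right)\right) = 4 \left(4 + \left(-2 + 64\right) 5\right) = 4 \left(4 + 62 \cdot 5\right) = 4 \left(4 + 310\right) = 4 \cdot 314 = 1256$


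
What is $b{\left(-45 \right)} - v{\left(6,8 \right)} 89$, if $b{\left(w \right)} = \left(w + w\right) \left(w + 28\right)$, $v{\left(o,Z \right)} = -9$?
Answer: $2331$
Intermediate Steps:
$b{\left(w \right)} = 2 w \left(28 + w\right)$
$b{\left(-45 \right)} - v{\left(6,8 \right)} 89 = 2 \left(-45\right) \left(28 - 45\right) - \left(-9\right) 89 = 2 \left(-45\right) \left(-17\right) - -801 = 1530 + 801 = 2331$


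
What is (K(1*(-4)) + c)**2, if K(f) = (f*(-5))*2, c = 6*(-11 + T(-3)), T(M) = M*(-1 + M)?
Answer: 2116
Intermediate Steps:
c = 6 (c = 6*(-11 - 3*(-1 - 3)) = 6*(-11 - 3*(-4)) = 6*(-11 + 12) = 6*1 = 6)
K(f) = -10*f (K(f) = -5*f*2 = -10*f)
(K(1*(-4)) + c)**2 = (-10*(-4) + 6)**2 = (40 + 6)**2 = 46**2 = 2116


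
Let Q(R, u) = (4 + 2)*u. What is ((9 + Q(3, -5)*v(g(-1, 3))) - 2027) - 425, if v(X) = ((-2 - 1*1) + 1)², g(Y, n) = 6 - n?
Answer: -2563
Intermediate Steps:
Q(R, u) = 6*u
v(X) = 4 (v(X) = ((-2 - 1) + 1)² = (-3 + 1)² = (-2)² = 4)
((9 + Q(3, -5)*v(g(-1, 3))) - 2027) - 425 = ((9 + (6*(-5))*4) - 2027) - 425 = ((9 - 30*4) - 2027) - 425 = ((9 - 120) - 2027) - 425 = (-111 - 2027) - 425 = -2138 - 425 = -2563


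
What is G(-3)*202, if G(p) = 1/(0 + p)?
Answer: -202/3 ≈ -67.333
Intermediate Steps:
G(p) = 1/p
G(-3)*202 = 202/(-3) = -⅓*202 = -202/3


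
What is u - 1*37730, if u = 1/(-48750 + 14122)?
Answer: -1306514441/34628 ≈ -37730.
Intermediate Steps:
u = -1/34628 (u = 1/(-34628) = -1/34628 ≈ -2.8878e-5)
u - 1*37730 = -1/34628 - 1*37730 = -1/34628 - 37730 = -1306514441/34628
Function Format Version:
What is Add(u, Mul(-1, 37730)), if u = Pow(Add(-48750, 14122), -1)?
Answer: Rational(-1306514441, 34628) ≈ -37730.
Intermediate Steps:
u = Rational(-1, 34628) (u = Pow(-34628, -1) = Rational(-1, 34628) ≈ -2.8878e-5)
Add(u, Mul(-1, 37730)) = Add(Rational(-1, 34628), Mul(-1, 37730)) = Add(Rational(-1, 34628), -37730) = Rational(-1306514441, 34628)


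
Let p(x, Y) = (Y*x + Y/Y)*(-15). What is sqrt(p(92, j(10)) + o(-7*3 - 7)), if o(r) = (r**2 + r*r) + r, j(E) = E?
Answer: 5*I*sqrt(491) ≈ 110.79*I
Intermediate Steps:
o(r) = r + 2*r**2 (o(r) = (r**2 + r**2) + r = 2*r**2 + r = r + 2*r**2)
p(x, Y) = -15 - 15*Y*x (p(x, Y) = (Y*x + 1)*(-15) = (1 + Y*x)*(-15) = -15 - 15*Y*x)
sqrt(p(92, j(10)) + o(-7*3 - 7)) = sqrt((-15 - 15*10*92) + (-7*3 - 7)*(1 + 2*(-7*3 - 7))) = sqrt((-15 - 13800) + (-21 - 7)*(1 + 2*(-21 - 7))) = sqrt(-13815 - 28*(1 + 2*(-28))) = sqrt(-13815 - 28*(1 - 56)) = sqrt(-13815 - 28*(-55)) = sqrt(-13815 + 1540) = sqrt(-12275) = 5*I*sqrt(491)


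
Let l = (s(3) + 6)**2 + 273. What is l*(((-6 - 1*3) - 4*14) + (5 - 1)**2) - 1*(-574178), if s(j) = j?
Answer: 556832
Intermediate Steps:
l = 354 (l = (3 + 6)**2 + 273 = 9**2 + 273 = 81 + 273 = 354)
l*(((-6 - 1*3) - 4*14) + (5 - 1)**2) - 1*(-574178) = 354*(((-6 - 1*3) - 4*14) + (5 - 1)**2) - 1*(-574178) = 354*(((-6 - 3) - 56) + 4**2) + 574178 = 354*((-9 - 56) + 16) + 574178 = 354*(-65 + 16) + 574178 = 354*(-49) + 574178 = -17346 + 574178 = 556832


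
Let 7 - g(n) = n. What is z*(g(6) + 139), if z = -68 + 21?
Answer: -6580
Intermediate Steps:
g(n) = 7 - n
z = -47
z*(g(6) + 139) = -47*((7 - 1*6) + 139) = -47*((7 - 6) + 139) = -47*(1 + 139) = -47*140 = -6580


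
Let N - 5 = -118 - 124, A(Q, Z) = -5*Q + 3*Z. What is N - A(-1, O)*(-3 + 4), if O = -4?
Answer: -230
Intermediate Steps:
N = -237 (N = 5 + (-118 - 124) = 5 - 242 = -237)
N - A(-1, O)*(-3 + 4) = -237 - (-5*(-1) + 3*(-4))*(-3 + 4) = -237 - (5 - 12) = -237 - (-7) = -237 - 1*(-7) = -237 + 7 = -230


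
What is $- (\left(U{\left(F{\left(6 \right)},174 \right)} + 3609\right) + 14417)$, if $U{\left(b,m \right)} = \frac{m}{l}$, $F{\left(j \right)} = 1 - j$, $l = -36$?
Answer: $- \frac{108127}{6} \approx -18021.0$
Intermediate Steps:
$U{\left(b,m \right)} = - \frac{m}{36}$ ($U{\left(b,m \right)} = \frac{m}{-36} = m \left(- \frac{1}{36}\right) = - \frac{m}{36}$)
$- (\left(U{\left(F{\left(6 \right)},174 \right)} + 3609\right) + 14417) = - (\left(\left(- \frac{1}{36}\right) 174 + 3609\right) + 14417) = - (\left(- \frac{29}{6} + 3609\right) + 14417) = - (\frac{21625}{6} + 14417) = \left(-1\right) \frac{108127}{6} = - \frac{108127}{6}$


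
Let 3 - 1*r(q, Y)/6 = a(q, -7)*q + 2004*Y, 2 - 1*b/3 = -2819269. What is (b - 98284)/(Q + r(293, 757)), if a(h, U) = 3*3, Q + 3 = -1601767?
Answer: -8359529/10719742 ≈ -0.77983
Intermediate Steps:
Q = -1601770 (Q = -3 - 1601767 = -1601770)
b = 8457813 (b = 6 - 3*(-2819269) = 6 + 8457807 = 8457813)
a(h, U) = 9
r(q, Y) = 18 - 12024*Y - 54*q (r(q, Y) = 18 - 6*(9*q + 2004*Y) = 18 + (-12024*Y - 54*q) = 18 - 12024*Y - 54*q)
(b - 98284)/(Q + r(293, 757)) = (8457813 - 98284)/(-1601770 + (18 - 12024*757 - 54*293)) = 8359529/(-1601770 + (18 - 9102168 - 15822)) = 8359529/(-1601770 - 9117972) = 8359529/(-10719742) = 8359529*(-1/10719742) = -8359529/10719742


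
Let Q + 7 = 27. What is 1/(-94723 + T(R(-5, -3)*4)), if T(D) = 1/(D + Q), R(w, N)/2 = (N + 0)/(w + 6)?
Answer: -4/378893 ≈ -1.0557e-5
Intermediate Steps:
Q = 20 (Q = -7 + 27 = 20)
R(w, N) = 2*N/(6 + w) (R(w, N) = 2*((N + 0)/(w + 6)) = 2*(N/(6 + w)) = 2*N/(6 + w))
T(D) = 1/(20 + D) (T(D) = 1/(D + 20) = 1/(20 + D))
1/(-94723 + T(R(-5, -3)*4)) = 1/(-94723 + 1/(20 + (2*(-3)/(6 - 5))*4)) = 1/(-94723 + 1/(20 + (2*(-3)/1)*4)) = 1/(-94723 + 1/(20 + (2*(-3)*1)*4)) = 1/(-94723 + 1/(20 - 6*4)) = 1/(-94723 + 1/(20 - 24)) = 1/(-94723 + 1/(-4)) = 1/(-94723 - ¼) = 1/(-378893/4) = -4/378893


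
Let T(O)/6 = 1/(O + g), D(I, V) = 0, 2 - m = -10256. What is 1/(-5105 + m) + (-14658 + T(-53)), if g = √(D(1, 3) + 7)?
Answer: -35274031400/2406451 - √7/467 ≈ -14658.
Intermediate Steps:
m = 10258 (m = 2 - 1*(-10256) = 2 + 10256 = 10258)
g = √7 (g = √(0 + 7) = √7 ≈ 2.6458)
T(O) = 6/(O + √7)
1/(-5105 + m) + (-14658 + T(-53)) = 1/(-5105 + 10258) + (-14658 + 6/(-53 + √7)) = 1/5153 + (-14658 + 6/(-53 + √7)) = -75532673/5153 + 6/(-53 + √7)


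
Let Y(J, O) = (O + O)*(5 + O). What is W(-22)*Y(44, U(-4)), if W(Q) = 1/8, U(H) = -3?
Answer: -3/2 ≈ -1.5000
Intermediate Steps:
Y(J, O) = 2*O*(5 + O) (Y(J, O) = (2*O)*(5 + O) = 2*O*(5 + O))
W(Q) = 1/8
W(-22)*Y(44, U(-4)) = (2*(-3)*(5 - 3))/8 = (2*(-3)*2)/8 = (1/8)*(-12) = -3/2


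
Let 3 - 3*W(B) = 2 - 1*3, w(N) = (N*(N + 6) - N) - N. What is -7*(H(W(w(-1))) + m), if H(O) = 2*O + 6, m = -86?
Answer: 1624/3 ≈ 541.33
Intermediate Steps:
w(N) = -2*N + N*(6 + N) (w(N) = (N*(6 + N) - N) - N = (-N + N*(6 + N)) - N = -2*N + N*(6 + N))
W(B) = 4/3 (W(B) = 1 - (2 - 1*3)/3 = 1 - (2 - 3)/3 = 1 - ⅓*(-1) = 1 + ⅓ = 4/3)
H(O) = 6 + 2*O
-7*(H(W(w(-1))) + m) = -7*((6 + 2*(4/3)) - 86) = -7*((6 + 8/3) - 86) = -7*(26/3 - 86) = -7*(-232/3) = 1624/3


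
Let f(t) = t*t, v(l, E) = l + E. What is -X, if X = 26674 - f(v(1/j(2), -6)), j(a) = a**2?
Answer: -426255/16 ≈ -26641.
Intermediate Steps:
v(l, E) = E + l
f(t) = t**2
X = 426255/16 (X = 26674 - (-6 + 1/2**2)**2 = 26674 - (-6 + 1/4)**2 = 26674 - (-23/4)**2 = 26674 - 1*529/16 = 26674 - 529/16 = 426255/16 ≈ 26641.)
-X = -1*426255/16 = -426255/16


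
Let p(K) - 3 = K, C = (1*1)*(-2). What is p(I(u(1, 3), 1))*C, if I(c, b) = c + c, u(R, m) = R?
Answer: -10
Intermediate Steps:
I(c, b) = 2*c
C = -2 (C = 1*(-2) = -2)
p(K) = 3 + K
p(I(u(1, 3), 1))*C = (3 + 2*1)*(-2) = (3 + 2)*(-2) = 5*(-2) = -10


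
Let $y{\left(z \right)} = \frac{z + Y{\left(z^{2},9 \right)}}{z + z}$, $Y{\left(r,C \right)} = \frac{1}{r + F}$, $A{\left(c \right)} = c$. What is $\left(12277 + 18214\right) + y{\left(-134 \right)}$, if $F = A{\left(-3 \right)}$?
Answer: $\frac{146706925065}{4811404} \approx 30492.0$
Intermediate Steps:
$F = -3$
$Y{\left(r,C \right)} = \frac{1}{-3 + r}$ ($Y{\left(r,C \right)} = \frac{1}{r - 3} = \frac{1}{-3 + r}$)
$y{\left(z \right)} = \frac{z + \frac{1}{-3 + z^{2}}}{2 z}$ ($y{\left(z \right)} = \frac{z + \frac{1}{-3 + z^{2}}}{z + z} = \frac{z + \frac{1}{-3 + z^{2}}}{2 z}$)
$\left(12277 + 18214\right) + y{\left(-134 \right)} = \left(12277 + 18214\right) + \frac{1 - 134 \left(-3 + \left(-134\right)^{2}\right)}{2 \left(-134\right) \left(-3 + \left(-134\right)^{2}\right)} = 30491 + \frac{1}{2} \left(- \frac{1}{134}\right) \frac{1}{-3 + 17956} \left(1 - 134 \left(-3 + 17956\right)\right) = 30491 + \frac{1}{2} \left(- \frac{1}{134}\right) \frac{1}{17953} \left(1 - 2405702\right) = 30491 + \frac{1}{2} \left(- \frac{1}{134}\right) \frac{1}{17953} \left(-2405701\right) = 30491 + \frac{2405701}{4811404} = \frac{146706925065}{4811404}$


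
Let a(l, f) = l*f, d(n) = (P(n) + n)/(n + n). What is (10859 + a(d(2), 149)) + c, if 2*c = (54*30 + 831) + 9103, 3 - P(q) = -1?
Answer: 33719/2 ≈ 16860.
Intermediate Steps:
P(q) = 4 (P(q) = 3 - 1*(-1) = 3 + 1 = 4)
c = 5777 (c = ((54*30 + 831) + 9103)/2 = ((1620 + 831) + 9103)/2 = (2451 + 9103)/2 = (½)*11554 = 5777)
d(n) = (4 + n)/(2*n) (d(n) = (4 + n)/(n + n) = (4 + n)/((2*n)) = (4 + n)*(1/(2*n)) = (4 + n)/(2*n))
a(l, f) = f*l
(10859 + a(d(2), 149)) + c = (10859 + 149*((½)*(4 + 2)/2)) + 5777 = (10859 + 149*((½)*(½)*6)) + 5777 = (10859 + 149*(3/2)) + 5777 = (10859 + 447/2) + 5777 = 22165/2 + 5777 = 33719/2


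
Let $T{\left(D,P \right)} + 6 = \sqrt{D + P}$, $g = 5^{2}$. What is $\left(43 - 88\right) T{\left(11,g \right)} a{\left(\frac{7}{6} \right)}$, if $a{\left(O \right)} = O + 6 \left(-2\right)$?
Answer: $0$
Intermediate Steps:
$g = 25$
$a{\left(O \right)} = -12 + O$ ($a{\left(O \right)} = O - 12 = -12 + O$)
$T{\left(D,P \right)} = -6 + \sqrt{D + P}$
$\left(43 - 88\right) T{\left(11,g \right)} a{\left(\frac{7}{6} \right)} = \left(43 - 88\right) \left(-6 + \sqrt{11 + 25}\right) \left(-12 + \frac{7}{6}\right) = - 45 \left(-6 + \sqrt{36}\right) \left(-12 + 7 \cdot \frac{1}{6}\right) = - 45 \left(-6 + 6\right) \left(-12 + \frac{7}{6}\right) = \left(-45\right) 0 \left(- \frac{65}{6}\right) = 0 \left(- \frac{65}{6}\right) = 0$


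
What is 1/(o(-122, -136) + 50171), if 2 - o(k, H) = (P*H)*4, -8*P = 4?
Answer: 1/49901 ≈ 2.0040e-5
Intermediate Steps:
P = -½ (P = -⅛*4 = -½ ≈ -0.50000)
o(k, H) = 2 + 2*H (o(k, H) = 2 - (-H/2)*4 = 2 - (-2)*H = 2 + 2*H)
1/(o(-122, -136) + 50171) = 1/((2 + 2*(-136)) + 50171) = 1/((2 - 272) + 50171) = 1/(-270 + 50171) = 1/49901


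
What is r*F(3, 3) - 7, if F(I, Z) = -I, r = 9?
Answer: -34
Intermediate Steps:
r*F(3, 3) - 7 = 9*(-1*3) - 7 = 9*(-3) - 7 = -27 - 7 = -34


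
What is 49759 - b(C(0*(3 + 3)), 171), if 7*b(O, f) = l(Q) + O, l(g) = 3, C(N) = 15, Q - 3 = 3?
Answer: 348295/7 ≈ 49756.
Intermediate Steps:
Q = 6 (Q = 3 + 3 = 6)
b(O, f) = 3/7 + O/7 (b(O, f) = (3 + O)/7 = 3/7 + O/7)
49759 - b(C(0*(3 + 3)), 171) = 49759 - (3/7 + (⅐)*15) = 49759 - (3/7 + 15/7) = 49759 - 1*18/7 = 49759 - 18/7 = 348295/7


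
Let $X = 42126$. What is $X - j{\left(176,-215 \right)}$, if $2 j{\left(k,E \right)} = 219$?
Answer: $\frac{84033}{2} \approx 42017.0$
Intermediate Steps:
$j{\left(k,E \right)} = \frac{219}{2}$ ($j{\left(k,E \right)} = \frac{1}{2} \cdot 219 = \frac{219}{2}$)
$X - j{\left(176,-215 \right)} = 42126 - \frac{219}{2} = \frac{84033}{2}$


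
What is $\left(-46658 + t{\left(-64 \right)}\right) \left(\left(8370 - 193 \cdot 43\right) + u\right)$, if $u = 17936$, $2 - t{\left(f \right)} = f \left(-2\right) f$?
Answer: $-692621248$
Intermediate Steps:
$t{\left(f \right)} = 2 + 2 f^{2}$ ($t{\left(f \right)} = 2 - f \left(-2\right) f = 2 - - 2 f f = 2 - - 2 f^{2} = 2 + 2 f^{2}$)
$\left(-46658 + t{\left(-64 \right)}\right) \left(\left(8370 - 193 \cdot 43\right) + u\right) = \left(-46658 + \left(2 + 2 \left(-64\right)^{2}\right)\right) \left(\left(8370 - 193 \cdot 43\right) + 17936\right) = \left(-46658 + \left(2 + 2 \cdot 4096\right)\right) \left(\left(8370 - 8299\right) + 17936\right) = \left(-46658 + \left(2 + 8192\right)\right) \left(\left(8370 - 8299\right) + 17936\right) = \left(-46658 + 8194\right) \left(71 + 17936\right) = \left(-38464\right) 18007 = -692621248$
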